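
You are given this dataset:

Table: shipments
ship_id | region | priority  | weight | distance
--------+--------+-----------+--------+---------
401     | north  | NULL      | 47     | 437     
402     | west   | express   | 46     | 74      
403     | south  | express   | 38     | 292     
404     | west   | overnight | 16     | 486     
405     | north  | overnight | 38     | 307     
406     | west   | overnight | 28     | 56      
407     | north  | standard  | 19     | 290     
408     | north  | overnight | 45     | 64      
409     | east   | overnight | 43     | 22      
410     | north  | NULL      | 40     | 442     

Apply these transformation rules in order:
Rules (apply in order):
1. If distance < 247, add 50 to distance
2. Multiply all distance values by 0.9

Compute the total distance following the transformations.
2403.0

Step 1: Apply Rule 1 - Add 50 to records with distance < 247
  - 4 records affected: 216 + (4 × 50) = 416
  - Unaffected records: 2254
  - Sum after Rule 1: 2670
Step 2: Apply Rule 2 - Multiply all by 0.9
  - 2670 × 0.9 = 2403.0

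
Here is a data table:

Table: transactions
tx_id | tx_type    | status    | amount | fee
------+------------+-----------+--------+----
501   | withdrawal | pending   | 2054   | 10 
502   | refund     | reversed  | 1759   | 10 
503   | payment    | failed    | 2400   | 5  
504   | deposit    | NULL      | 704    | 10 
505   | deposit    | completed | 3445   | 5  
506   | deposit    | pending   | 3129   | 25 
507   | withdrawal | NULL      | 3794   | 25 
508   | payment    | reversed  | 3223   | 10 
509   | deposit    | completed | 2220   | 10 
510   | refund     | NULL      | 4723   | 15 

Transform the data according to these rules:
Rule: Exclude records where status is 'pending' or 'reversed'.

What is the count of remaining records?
6

Step 1: Count records to exclude
  - 2 (pending) + 2 (reversed) = 4 records
Step 2: Total records: 10
Step 3: Remaining = 10 - 4 = 6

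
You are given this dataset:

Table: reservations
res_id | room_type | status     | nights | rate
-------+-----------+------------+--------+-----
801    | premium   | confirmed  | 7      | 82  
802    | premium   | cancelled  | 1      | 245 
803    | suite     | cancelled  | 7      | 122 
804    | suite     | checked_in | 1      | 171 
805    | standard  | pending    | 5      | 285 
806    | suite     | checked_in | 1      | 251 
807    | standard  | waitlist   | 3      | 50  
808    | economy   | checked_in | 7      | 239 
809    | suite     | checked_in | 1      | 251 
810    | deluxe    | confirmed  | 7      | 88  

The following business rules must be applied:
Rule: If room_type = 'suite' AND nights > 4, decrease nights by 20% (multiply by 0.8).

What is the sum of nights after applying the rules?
38.6

Step 1: Find records where room_type = 'suite' AND nights > 4
Step 2: 1 records match, summing to 7
Step 3: After multiplier: 7 × 0.8 = 5.6
Step 4: Unaffected records sum: 33
Step 5: Final sum = 5.6 + 33 = 38.6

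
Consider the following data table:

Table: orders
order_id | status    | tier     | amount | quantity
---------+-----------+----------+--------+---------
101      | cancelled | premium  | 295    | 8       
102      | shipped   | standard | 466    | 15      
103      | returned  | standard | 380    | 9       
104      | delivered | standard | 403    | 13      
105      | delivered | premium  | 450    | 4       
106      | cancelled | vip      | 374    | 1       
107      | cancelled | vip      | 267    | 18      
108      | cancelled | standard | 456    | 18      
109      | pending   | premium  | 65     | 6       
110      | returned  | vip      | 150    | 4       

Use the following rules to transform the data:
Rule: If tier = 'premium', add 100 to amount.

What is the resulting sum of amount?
3606

Step 1: Count records where tier = 'premium': 3
Step 2: Total bonus added: 3 × 100 = 300
Step 3: Original sum of amount: 3306
Step 4: Final sum = 3306 + 300 = 3606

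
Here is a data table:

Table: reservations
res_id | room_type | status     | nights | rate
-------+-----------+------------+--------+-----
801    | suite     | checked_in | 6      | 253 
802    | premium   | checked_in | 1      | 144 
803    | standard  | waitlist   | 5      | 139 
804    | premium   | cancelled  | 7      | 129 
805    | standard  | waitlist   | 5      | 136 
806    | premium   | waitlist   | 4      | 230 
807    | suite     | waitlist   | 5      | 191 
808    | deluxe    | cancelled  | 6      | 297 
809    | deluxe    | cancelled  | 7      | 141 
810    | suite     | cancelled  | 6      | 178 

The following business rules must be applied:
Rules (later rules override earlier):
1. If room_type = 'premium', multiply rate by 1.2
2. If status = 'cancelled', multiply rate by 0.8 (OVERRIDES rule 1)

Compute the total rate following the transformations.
1763.8

Step 1: Rule 2 takes priority for records with status = 'cancelled'
  - 4 records: 745 × 0.8 = 596.0
Step 2: Rule 1 applies to remaining records with room_type = 'premium'
  - 2 records: 374 × 1.2 = 448.8
Step 3: Other records unchanged: 719
Step 4: Final sum = 596.0 + 448.8 + 719 = 1763.8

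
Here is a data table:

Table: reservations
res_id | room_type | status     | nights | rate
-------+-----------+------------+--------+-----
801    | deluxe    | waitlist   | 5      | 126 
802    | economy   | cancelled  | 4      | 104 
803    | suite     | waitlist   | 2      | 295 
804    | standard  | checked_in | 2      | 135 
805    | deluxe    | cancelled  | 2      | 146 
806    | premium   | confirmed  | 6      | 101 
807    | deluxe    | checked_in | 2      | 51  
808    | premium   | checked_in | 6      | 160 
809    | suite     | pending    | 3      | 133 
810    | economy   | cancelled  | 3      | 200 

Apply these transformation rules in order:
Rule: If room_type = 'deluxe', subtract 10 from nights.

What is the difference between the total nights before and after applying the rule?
30

Step 1: Original sum of nights = 35
Step 2: 3 records have room_type = 'deluxe'
Step 3: Each affected record changes by -10
Step 4: Total change = 3 × -10 = -30
Step 5: New sum = 35 + -30 = 5
Step 6: Difference = |5 - 35| = 30
        (Sum decreased by 30)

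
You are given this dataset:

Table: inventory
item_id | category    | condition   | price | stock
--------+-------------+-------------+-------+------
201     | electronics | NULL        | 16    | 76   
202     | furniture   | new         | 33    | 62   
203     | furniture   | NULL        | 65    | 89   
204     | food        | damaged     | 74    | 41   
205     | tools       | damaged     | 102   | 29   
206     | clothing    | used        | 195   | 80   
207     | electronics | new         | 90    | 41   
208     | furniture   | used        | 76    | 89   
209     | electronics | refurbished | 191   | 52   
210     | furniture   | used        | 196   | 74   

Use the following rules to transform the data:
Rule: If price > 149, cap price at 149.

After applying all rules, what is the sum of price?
903

Step 1: 3 records have price > 149
Step 2: These records originally summed to 582
Step 3: After capping: 3 × 149 = 447
Step 4: Unaffected records sum: 456
Step 5: Final sum = 447 + 456 = 903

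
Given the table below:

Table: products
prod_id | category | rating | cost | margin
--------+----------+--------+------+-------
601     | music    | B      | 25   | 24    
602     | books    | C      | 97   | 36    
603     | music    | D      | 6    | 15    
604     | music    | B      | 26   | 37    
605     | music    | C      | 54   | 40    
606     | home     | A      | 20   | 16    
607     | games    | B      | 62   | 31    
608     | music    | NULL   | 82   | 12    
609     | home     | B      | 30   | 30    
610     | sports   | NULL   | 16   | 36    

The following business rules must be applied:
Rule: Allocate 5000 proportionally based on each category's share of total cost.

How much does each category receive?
books: 1160.29, games: 741.63, home: 598.09, music: 2308.61, sports: 191.39

Step 1: Calculate total cost = 418
Step 2: Calculate each category's proportion:
  books: 97/418 = 23.21% → 1160.29
  games: 62/418 = 14.83% → 741.63
  home: 50/418 = 11.96% → 598.09
  music: 193/418 = 46.17% → 2308.61
  sports: 16/418 = 3.83% → 191.39
Step 3: Verify: sum of allocations ≈ 5000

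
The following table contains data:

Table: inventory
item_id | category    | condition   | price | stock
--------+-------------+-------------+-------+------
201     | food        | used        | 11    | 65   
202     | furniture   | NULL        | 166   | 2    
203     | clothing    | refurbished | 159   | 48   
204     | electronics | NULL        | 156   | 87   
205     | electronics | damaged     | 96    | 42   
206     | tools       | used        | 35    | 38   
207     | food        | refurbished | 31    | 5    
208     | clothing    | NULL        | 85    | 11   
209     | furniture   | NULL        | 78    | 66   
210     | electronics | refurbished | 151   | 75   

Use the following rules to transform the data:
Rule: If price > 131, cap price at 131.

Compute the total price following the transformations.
860

Step 1: 4 records have price > 131
Step 2: These records originally summed to 632
Step 3: After capping: 4 × 131 = 524
Step 4: Unaffected records sum: 336
Step 5: Final sum = 524 + 336 = 860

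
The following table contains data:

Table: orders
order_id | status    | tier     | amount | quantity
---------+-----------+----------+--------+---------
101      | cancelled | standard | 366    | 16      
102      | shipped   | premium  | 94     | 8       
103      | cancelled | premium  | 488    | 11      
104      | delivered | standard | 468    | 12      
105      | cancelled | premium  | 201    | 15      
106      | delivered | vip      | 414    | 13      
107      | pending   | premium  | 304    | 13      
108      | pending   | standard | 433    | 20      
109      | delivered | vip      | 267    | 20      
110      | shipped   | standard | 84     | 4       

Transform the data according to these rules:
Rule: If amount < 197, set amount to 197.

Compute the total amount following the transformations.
3335

Step 1: 2 records have amount < 197
Step 2: These records originally summed to 178
Step 3: After setting to minimum: 2 × 197 = 394
Step 4: Unaffected records sum: 2941
Step 5: Final sum = 394 + 2941 = 3335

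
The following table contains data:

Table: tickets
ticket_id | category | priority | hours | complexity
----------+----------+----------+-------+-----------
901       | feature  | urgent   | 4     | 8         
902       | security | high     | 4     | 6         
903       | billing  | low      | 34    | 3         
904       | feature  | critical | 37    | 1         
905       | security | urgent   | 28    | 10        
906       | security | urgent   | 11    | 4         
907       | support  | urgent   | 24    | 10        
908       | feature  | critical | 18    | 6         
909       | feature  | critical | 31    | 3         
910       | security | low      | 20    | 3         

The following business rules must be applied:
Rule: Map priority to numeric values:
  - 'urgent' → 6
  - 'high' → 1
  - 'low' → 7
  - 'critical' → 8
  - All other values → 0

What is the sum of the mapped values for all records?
63

Step 1: Apply mapping to each record
Step 2: Count by status:
  'urgent': 4 records × 6 = 24
  'high': 1 records × 1 = 1
  'low': 2 records × 7 = 14
  'critical': 3 records × 8 = 24
Step 3: Sum all mapped values = 63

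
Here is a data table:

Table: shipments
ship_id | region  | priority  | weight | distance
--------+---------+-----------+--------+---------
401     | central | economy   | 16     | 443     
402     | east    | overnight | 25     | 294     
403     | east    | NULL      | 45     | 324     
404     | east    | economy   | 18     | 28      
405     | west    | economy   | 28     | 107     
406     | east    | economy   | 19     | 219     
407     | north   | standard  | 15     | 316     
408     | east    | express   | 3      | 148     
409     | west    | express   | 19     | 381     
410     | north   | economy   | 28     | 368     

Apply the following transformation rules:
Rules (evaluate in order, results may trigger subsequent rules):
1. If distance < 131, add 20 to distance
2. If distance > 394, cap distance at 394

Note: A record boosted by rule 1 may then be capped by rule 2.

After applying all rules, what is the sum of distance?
2619

Step 1: Apply rule 1 to records with distance < 131
  - 2 records get bonus of 20
  - Of these, 0 records then exceed 394 and get capped
Step 2: Apply rule 2 to records with distance > 394
  - 1 records (original) are capped
Step 3: Calculate final sum = 2619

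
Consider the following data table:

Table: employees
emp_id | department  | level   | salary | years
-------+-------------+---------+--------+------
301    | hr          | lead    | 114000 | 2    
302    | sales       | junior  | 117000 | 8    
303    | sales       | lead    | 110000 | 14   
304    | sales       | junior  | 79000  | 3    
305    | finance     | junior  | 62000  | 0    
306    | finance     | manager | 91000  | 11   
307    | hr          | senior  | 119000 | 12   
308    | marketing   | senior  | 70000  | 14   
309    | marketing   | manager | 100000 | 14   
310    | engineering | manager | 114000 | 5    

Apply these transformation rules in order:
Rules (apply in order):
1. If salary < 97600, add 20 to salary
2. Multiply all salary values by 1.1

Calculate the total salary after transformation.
1073688.0

Step 1: Apply Rule 1 - Add 20 to records with salary < 97600
  - 4 records affected: 302000 + (4 × 20) = 302080
  - Unaffected records: 674000
  - Sum after Rule 1: 976080
Step 2: Apply Rule 2 - Multiply all by 1.1
  - 976080 × 1.1 = 1073688.0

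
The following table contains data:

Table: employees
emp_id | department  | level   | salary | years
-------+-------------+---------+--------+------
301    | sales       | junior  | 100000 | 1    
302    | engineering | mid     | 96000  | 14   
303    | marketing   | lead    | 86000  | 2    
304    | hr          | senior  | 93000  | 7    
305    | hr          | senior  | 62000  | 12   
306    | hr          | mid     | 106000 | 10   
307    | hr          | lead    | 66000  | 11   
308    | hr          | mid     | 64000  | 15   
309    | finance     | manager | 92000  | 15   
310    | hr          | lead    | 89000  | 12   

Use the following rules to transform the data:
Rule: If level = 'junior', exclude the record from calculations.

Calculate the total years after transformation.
98

Step 1: Identify records where level = 'junior'
Step 2: The excluded records sum to 1
Step 3: Original total years = 99
Step 4: Remaining total = 99 - 1 = 98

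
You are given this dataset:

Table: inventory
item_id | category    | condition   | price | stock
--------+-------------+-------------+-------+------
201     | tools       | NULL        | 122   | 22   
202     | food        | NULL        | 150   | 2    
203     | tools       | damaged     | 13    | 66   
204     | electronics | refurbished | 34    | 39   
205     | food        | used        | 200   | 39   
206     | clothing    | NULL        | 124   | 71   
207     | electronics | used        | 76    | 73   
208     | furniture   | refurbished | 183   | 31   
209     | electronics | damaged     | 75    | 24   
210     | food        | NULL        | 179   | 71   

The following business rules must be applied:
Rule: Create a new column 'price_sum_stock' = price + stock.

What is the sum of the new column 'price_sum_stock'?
1594

Step 1: For each record, compute price + stock
Example calculations:
  122 + 22 = 144
  150 + 2 = 152
  13 + 66 = 79
  ...
Step 2: Sum all derived values
Step 3: Total = 1594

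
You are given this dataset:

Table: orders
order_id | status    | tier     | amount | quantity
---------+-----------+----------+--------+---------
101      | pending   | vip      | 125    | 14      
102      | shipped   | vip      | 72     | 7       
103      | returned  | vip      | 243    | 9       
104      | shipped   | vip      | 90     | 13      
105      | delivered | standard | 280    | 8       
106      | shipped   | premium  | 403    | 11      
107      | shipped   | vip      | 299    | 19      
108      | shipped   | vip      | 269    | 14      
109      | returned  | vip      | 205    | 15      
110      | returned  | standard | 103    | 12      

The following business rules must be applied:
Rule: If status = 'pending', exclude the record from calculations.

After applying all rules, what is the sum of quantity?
108

Step 1: Identify records where status = 'pending'
Step 2: The excluded records sum to 14
Step 3: Original total quantity = 122
Step 4: Remaining total = 122 - 14 = 108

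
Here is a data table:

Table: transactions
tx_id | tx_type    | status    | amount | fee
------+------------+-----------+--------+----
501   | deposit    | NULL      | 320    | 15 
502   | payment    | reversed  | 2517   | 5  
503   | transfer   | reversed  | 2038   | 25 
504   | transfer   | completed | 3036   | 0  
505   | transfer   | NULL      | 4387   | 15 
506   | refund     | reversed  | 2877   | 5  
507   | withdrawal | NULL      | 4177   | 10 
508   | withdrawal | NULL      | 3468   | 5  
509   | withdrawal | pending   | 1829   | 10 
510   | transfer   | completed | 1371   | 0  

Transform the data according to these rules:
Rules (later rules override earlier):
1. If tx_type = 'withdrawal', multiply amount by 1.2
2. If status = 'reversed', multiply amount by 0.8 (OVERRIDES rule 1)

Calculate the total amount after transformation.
26428.4

Step 1: Rule 2 takes priority for records with status = 'reversed'
  - 3 records: 7432 × 0.8 = 5945.6
Step 2: Rule 1 applies to remaining records with tx_type = 'withdrawal'
  - 3 records: 9474 × 1.2 = 11368.8
Step 3: Other records unchanged: 9114
Step 4: Final sum = 5945.6 + 11368.8 + 9114 = 26428.4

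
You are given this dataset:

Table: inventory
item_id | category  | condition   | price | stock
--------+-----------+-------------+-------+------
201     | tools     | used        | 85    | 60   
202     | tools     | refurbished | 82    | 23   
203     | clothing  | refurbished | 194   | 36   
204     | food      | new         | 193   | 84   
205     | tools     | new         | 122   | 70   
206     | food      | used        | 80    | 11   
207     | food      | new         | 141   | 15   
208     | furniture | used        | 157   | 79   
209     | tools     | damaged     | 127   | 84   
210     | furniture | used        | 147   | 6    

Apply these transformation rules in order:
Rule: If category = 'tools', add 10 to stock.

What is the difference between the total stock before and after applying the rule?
40

Step 1: Original sum of stock = 468
Step 2: 4 records have category = 'tools'
Step 3: Each affected record changes by 10
Step 4: Total change = 4 × 10 = 40
Step 5: New sum = 468 + 40 = 508
Step 6: Difference = |508 - 468| = 40
        (Sum increased by 40)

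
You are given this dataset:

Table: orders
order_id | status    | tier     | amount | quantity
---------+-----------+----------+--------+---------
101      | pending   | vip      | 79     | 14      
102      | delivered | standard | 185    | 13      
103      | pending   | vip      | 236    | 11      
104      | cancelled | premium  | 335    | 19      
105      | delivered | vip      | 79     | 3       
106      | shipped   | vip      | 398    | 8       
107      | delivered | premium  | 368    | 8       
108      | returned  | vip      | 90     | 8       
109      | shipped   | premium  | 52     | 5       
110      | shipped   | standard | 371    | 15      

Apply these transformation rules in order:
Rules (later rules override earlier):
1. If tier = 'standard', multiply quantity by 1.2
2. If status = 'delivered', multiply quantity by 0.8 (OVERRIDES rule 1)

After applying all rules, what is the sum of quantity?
102.2

Step 1: Rule 2 takes priority for records with status = 'delivered'
  - 3 records: 24 × 0.8 = 19.2
Step 2: Rule 1 applies to remaining records with tier = 'standard'
  - 1 records: 15 × 1.2 = 18.0
Step 3: Other records unchanged: 65
Step 4: Final sum = 19.2 + 18.0 + 65 = 102.2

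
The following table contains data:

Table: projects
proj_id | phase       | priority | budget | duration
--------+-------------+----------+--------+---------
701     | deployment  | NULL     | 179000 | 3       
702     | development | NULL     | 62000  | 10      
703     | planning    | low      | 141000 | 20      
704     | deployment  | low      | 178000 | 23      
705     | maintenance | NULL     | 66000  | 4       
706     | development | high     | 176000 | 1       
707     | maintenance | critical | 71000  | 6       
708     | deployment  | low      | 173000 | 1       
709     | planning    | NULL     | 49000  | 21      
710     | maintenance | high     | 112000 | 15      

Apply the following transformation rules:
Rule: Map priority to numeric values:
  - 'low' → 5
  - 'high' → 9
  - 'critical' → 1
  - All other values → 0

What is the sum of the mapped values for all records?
34

Step 1: Apply mapping to each record
Step 2: Count by status:
  'low': 3 records × 5 = 15
  'high': 2 records × 9 = 18
  'critical': 1 records × 1 = 1
Step 3: Sum all mapped values = 34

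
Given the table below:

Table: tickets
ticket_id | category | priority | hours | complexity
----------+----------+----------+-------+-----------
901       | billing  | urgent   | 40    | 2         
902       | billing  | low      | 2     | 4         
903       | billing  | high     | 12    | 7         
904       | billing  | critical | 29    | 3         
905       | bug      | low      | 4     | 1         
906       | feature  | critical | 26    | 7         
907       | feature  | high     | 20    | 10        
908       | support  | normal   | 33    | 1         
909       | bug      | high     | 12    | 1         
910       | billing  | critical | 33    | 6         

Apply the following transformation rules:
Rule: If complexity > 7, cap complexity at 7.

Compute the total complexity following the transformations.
39

Step 1: 1 records have complexity > 7
Step 2: These records originally summed to 10
Step 3: After capping: 1 × 7 = 7
Step 4: Unaffected records sum: 32
Step 5: Final sum = 7 + 32 = 39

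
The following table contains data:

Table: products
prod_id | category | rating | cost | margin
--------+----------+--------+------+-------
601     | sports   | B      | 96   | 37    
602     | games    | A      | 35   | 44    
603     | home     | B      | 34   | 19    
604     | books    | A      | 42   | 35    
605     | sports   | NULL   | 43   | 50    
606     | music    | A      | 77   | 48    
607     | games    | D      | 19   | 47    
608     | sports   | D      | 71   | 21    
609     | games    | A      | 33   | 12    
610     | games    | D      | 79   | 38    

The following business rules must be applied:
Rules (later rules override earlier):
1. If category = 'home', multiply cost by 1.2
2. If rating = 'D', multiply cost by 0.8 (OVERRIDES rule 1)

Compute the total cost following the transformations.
502.0

Step 1: Rule 2 takes priority for records with rating = 'D'
  - 3 records: 169 × 0.8 = 135.2
Step 2: Rule 1 applies to remaining records with category = 'home'
  - 1 records: 34 × 1.2 = 40.8
Step 3: Other records unchanged: 326
Step 4: Final sum = 135.2 + 40.8 + 326 = 502.0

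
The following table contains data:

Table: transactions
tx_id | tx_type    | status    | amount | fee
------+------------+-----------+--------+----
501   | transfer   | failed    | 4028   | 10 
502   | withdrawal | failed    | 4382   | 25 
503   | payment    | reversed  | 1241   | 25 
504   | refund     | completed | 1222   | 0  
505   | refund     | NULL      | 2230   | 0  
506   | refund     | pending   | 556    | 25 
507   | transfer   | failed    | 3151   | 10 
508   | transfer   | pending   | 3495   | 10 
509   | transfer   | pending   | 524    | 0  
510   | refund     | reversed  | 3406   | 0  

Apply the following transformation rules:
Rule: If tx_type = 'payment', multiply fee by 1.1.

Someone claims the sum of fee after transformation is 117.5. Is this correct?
No, the correct result is 107.5.

Step 1: Calculate the correct sum after transformation
Step 2: Apply multiplier 1.1 to records where tx_type = 'payment'
Step 3: Correct result = 107.5
Step 4: Claimed result = 117.5
Step 5: 107.5 ≠ 117.5
Conclusion: The claimed result is incorrect. The correct answer is 107.5.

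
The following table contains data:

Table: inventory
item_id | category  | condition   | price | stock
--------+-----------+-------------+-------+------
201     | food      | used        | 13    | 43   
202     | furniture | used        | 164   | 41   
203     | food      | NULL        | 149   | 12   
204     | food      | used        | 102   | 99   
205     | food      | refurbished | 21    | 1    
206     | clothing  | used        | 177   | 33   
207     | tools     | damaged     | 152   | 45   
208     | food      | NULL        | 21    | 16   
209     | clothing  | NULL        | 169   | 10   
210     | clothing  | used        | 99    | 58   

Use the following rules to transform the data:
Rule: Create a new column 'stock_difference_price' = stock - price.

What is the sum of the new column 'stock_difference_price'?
-709

Step 1: For each record, compute stock - price
Example calculations:
  43 - 13 = 30
  41 - 164 = -123
  12 - 149 = -137
  ...
Step 2: Sum all derived values
Step 3: Total = -709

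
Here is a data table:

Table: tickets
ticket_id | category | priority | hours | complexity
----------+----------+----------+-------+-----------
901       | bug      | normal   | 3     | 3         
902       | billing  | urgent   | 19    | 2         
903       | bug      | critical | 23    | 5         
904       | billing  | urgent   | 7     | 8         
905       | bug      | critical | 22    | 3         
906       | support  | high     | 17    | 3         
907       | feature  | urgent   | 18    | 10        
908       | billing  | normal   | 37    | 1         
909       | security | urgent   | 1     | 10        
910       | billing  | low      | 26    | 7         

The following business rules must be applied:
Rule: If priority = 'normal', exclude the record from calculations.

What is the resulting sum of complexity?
48

Step 1: Identify records where priority = 'normal'
Step 2: The excluded records sum to 4
Step 3: Original total complexity = 52
Step 4: Remaining total = 52 - 4 = 48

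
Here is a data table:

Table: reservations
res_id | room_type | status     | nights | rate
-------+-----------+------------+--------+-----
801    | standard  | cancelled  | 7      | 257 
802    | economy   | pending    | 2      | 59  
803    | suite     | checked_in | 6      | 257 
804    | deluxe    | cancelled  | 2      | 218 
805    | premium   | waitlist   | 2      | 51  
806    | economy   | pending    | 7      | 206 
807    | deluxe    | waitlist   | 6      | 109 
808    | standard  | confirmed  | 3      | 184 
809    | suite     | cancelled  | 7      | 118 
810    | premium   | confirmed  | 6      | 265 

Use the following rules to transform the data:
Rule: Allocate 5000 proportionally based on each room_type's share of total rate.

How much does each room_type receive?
deluxe: 948.38, economy: 768.56, premium: 916.47, standard: 1279.0, suite: 1087.59

Step 1: Calculate total rate = 1724
Step 2: Calculate each room_type's proportion:
  deluxe: 327/1724 = 18.97% → 948.38
  economy: 265/1724 = 15.37% → 768.56
  premium: 316/1724 = 18.33% → 916.47
  standard: 441/1724 = 25.58% → 1279.0
  suite: 375/1724 = 21.75% → 1087.59
Step 3: Verify: sum of allocations ≈ 5000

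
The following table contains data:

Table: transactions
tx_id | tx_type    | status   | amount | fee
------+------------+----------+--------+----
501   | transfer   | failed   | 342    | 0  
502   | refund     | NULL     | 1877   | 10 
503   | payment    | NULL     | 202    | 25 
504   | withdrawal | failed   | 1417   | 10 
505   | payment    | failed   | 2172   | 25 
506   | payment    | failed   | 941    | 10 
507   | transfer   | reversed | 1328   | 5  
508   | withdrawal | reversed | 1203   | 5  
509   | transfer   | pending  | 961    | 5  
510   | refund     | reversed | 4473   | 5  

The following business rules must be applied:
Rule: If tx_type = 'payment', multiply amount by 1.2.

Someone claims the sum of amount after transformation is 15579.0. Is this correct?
Yes, the result is correct.

Step 1: Calculate the correct sum after transformation
Step 2: Apply multiplier 1.2 to records where tx_type = 'payment'
Step 3: Correct result = 15579.0
Step 4: Claimed result = 15579.0
Step 5: 15579.0 = 15579.0 ✓
Conclusion: The claimed result is correct.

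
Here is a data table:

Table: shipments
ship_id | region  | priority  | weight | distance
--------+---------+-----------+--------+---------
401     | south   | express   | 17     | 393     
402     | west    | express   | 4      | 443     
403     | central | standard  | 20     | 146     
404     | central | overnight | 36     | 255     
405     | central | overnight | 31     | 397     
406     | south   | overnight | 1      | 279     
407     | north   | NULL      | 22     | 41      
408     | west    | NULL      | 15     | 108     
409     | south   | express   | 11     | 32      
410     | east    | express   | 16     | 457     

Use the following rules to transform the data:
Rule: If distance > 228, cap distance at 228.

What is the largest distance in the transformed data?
228

Step 1: Original maximum distance = 457
Step 2: Apply cap at 228
Step 3: 6 records had distance > 228 and were capped
Step 4: Maximum after transformation = 228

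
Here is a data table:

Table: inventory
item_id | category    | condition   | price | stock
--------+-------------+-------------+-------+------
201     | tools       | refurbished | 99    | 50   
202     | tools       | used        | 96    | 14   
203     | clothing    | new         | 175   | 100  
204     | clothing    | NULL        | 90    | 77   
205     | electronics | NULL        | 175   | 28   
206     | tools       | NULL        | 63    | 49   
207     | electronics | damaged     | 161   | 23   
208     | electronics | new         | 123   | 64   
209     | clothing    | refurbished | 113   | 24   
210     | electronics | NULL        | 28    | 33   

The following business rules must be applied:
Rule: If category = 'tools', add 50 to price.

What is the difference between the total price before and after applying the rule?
150

Step 1: Original sum of price = 1123
Step 2: 3 records have category = 'tools'
Step 3: Each affected record changes by 50
Step 4: Total change = 3 × 50 = 150
Step 5: New sum = 1123 + 150 = 1273
Step 6: Difference = |1273 - 1123| = 150
        (Sum increased by 150)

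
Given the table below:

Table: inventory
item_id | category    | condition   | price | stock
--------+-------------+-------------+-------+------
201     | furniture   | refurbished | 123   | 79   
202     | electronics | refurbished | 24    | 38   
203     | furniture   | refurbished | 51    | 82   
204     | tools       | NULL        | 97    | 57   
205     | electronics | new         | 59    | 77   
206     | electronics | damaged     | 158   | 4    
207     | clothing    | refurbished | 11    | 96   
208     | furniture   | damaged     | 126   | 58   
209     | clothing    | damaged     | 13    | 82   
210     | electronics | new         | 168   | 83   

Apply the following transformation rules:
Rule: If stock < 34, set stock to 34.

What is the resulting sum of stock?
686

Step 1: 1 records have stock < 34
Step 2: These records originally summed to 4
Step 3: After setting to minimum: 1 × 34 = 34
Step 4: Unaffected records sum: 652
Step 5: Final sum = 34 + 652 = 686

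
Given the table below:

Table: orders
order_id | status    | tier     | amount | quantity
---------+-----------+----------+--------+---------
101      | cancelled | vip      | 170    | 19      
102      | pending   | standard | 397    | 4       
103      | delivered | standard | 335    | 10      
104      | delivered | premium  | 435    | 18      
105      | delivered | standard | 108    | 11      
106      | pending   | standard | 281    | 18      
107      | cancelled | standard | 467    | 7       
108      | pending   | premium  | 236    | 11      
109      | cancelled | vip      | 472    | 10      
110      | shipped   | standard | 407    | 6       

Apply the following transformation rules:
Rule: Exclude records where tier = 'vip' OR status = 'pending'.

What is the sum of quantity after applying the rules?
52

Step 1: Find records where tier = 'vip' OR status = 'pending'
Step 2: 5 records match, summing to 62
Step 3: Original sum: 114
Step 4: Remaining sum = 114 - 62 = 52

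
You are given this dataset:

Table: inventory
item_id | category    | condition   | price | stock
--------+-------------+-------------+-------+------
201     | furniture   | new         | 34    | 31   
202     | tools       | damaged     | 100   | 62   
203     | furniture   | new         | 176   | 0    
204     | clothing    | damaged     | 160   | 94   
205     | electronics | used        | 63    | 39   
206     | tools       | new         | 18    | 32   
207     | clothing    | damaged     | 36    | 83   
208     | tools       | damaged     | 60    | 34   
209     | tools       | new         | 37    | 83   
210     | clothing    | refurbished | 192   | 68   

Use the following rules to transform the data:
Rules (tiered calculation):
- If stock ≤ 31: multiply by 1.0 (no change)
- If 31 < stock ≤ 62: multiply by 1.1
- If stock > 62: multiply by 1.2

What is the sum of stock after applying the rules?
608.3

Step 1: Tier 1 (stock ≤ 31): 2 records, sum = 31 × 1.0 = 31.0
Step 2: Tier 2 (31 < stock ≤ 62): 4 records, sum = 167 × 1.1 = 183.7
Step 3: Tier 3 (stock > 62): 4 records, sum = 328 × 1.2 = 393.6
Step 4: Final sum = 31.0 + 183.7 + 393.6 = 608.3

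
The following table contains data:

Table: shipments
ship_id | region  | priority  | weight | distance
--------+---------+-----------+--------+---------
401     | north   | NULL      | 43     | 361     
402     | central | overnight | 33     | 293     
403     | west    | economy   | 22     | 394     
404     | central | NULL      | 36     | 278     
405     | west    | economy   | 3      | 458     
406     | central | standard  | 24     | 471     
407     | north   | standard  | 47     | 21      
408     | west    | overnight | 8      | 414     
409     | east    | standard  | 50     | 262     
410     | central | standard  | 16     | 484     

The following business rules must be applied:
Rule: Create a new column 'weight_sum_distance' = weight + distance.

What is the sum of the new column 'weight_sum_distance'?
3718

Step 1: For each record, compute weight + distance
Example calculations:
  43 + 361 = 404
  33 + 293 = 326
  22 + 394 = 416
  ...
Step 2: Sum all derived values
Step 3: Total = 3718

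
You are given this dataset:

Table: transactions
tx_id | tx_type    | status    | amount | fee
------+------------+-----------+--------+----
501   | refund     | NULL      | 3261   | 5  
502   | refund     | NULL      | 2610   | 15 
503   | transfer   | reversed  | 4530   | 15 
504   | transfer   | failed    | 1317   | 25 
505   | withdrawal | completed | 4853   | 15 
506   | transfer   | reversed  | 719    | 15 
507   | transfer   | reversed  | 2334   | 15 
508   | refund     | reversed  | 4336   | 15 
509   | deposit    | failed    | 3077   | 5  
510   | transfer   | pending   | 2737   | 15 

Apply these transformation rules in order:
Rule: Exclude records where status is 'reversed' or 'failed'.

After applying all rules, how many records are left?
4

Step 1: Count records to exclude
  - 4 (reversed) + 2 (failed) = 6 records
Step 2: Total records: 10
Step 3: Remaining = 10 - 6 = 4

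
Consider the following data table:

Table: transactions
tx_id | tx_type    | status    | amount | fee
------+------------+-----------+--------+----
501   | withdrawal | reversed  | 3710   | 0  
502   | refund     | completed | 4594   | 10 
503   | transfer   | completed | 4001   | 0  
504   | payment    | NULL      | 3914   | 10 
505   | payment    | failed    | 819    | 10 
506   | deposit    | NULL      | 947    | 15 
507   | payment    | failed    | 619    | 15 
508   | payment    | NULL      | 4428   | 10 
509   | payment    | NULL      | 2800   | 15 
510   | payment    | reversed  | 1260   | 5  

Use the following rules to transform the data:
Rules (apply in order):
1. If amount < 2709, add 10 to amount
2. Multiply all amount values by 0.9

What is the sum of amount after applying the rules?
24418.8

Step 1: Apply Rule 1 - Add 10 to records with amount < 2709
  - 4 records affected: 3645 + (4 × 10) = 3685
  - Unaffected records: 23447
  - Sum after Rule 1: 27132
Step 2: Apply Rule 2 - Multiply all by 0.9
  - 27132 × 0.9 = 24418.8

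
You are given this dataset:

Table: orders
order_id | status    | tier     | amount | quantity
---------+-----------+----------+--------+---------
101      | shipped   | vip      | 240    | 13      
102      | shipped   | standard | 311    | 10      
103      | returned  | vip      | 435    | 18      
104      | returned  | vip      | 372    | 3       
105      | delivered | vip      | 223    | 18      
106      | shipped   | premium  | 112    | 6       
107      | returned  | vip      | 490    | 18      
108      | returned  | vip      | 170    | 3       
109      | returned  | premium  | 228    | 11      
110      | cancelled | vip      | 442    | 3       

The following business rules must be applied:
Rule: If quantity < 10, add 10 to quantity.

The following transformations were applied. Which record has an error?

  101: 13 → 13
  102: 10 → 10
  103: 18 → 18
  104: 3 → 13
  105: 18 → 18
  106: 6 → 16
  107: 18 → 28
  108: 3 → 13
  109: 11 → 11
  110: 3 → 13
Record 107 has an error. The correct transformed value should be 18, not 28.

Step 1: Check each record against the rule
Step 2: Record 107 has quantity = 18
Step 3: Since 18 >= 10, the bonus should not have been applied
Step 4: Correct value = 18, but claimed value = 28
Conclusion: Record 107 has the error.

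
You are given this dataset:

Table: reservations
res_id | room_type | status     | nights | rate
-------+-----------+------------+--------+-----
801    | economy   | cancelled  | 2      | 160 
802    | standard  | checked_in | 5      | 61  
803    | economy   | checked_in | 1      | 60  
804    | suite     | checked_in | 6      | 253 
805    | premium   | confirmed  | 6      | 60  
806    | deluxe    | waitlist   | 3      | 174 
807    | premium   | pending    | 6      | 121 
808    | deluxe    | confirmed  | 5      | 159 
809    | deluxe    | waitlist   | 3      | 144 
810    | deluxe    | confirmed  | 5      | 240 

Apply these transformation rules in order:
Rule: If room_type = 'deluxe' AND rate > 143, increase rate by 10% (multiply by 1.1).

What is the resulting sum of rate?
1503.7

Step 1: Find records where room_type = 'deluxe' AND rate > 143
Step 2: 4 records match, summing to 717
Step 3: After multiplier: 717 × 1.1 = 788.7
Step 4: Unaffected records sum: 715
Step 5: Final sum = 788.7 + 715 = 1503.7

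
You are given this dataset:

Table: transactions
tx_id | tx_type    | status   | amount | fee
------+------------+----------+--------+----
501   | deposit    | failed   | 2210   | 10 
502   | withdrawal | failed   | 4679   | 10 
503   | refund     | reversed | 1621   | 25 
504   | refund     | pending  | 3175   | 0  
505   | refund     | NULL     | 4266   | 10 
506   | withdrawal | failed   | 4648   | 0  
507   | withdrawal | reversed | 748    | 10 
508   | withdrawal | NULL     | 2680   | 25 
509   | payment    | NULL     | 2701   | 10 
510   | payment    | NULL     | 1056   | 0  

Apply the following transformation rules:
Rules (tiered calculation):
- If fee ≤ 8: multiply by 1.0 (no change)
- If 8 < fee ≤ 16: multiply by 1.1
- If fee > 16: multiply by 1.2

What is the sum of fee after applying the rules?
115.0

Step 1: Tier 1 (fee ≤ 8): 3 records, sum = 0 × 1.0 = 0.0
Step 2: Tier 2 (8 < fee ≤ 16): 5 records, sum = 50 × 1.1 = 55.0
Step 3: Tier 3 (fee > 16): 2 records, sum = 50 × 1.2 = 60.0
Step 4: Final sum = 0.0 + 55.0 + 60.0 = 115.0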